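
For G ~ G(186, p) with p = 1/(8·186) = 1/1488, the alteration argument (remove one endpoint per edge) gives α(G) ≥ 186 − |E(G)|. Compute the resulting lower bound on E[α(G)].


E[|E(G)|] = C(186, 2)·p = 17205 · (1/1488) = 185/16.
E[α(G)] ≥ n − E[|E(G)|] = 186 − 185/16 = 2791/16.
Numerically: ≈ 174.4375.
(This is only a lower bound; the true E[α(G)] may be larger.)

E[α(G)] ≥ 2791/16 ≈ 174.4375.


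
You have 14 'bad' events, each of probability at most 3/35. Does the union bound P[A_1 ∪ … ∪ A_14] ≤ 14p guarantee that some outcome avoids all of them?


Union bound: P[∪_{i=1}^{14} A_i] ≤ Σ_i P[A_i] ≤ 14·p = 14·(3/35) = 6/5.
Numerically: 6/5 ≈ 1.200.
Is 6/5 < 1? NO.
Since the bound 6/5 is ≥ 1, the union bound is uninformative here; it does NOT by itself certify existence.

14·p = 6/5 ≈ 1.200; existence NOT certified by the union bound.


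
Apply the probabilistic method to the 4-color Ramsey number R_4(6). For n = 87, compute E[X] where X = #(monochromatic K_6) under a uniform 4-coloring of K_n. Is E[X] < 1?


E[X] = C(87, 6) · 4^{1 − 15} = 504981379 · 4^{−14} = 504981379/268435456.
As a reduced fraction: E[X] = 504981379/268435456 ≈ 1.881.
Is E[X] < 1? NO.
Since E[X] ≥ 1, the first-moment bound is inconclusive at n = 87; it does NOT by itself certify R_4(6) > 87.

E[X] = 504981379/268435456 ≈ 1.881; E[X] ≥ 1; first-moment method inconclusive here.


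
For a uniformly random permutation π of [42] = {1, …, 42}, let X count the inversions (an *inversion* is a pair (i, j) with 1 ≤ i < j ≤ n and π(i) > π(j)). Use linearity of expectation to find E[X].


Write X = Σ X_I over the C(42, 2) = 861 pairs i < j, with X_I the indicator of one inversion.
There are 861 indicators.
For each fixed pair i < j, the values π(i) and π(j) are two distinct elements of {1, …, 42} in uniformly random order; by symmetry P[π(i) > π(j)] = 1/2.
By linearity: E[X] = 861 · (1/2) = C(42, 2) · (1/2) = 861/2 = 861/2 ≈ 430.500000.

E[X] = 861/2 = 430.500000.


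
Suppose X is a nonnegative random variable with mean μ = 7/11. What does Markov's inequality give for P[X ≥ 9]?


μ = E[X] = 7/11, a = 9.
Markov: P[X ≥ 9] ≤ μ/a = (7/11)/9 = 7/99.
Numerically: ≈ 0.07071.
(Since a = 9 > μ = 0.63636, the bound 7/99 is < 1 and informative.)

P[X ≥ 9] ≤ 7/99 ≈ 0.07071.


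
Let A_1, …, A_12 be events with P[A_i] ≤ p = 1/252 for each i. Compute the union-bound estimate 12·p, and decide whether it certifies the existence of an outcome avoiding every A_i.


Union bound: P[∪_{i=1}^{12} A_i] ≤ Σ_i P[A_i] ≤ 12·p = 12·(1/252) = 1/21.
Numerically: 1/21 ≈ 0.0476.
Is 1/21 < 1? YES.
Since P[∪ A_i] ≤ 1/21 < 1, the complement has P[∩ A_i^c] ≥ 1 − 1/21 = 20/21 > 0, so some outcome avoids every A_i.

12·p = 1/21 ≈ 0.0476; existence CERTIFIED by the union bound.


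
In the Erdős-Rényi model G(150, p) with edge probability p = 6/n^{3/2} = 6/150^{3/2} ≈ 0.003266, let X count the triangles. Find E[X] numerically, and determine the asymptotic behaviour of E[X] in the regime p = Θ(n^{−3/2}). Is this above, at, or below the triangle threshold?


Number of potential triangles: C(150, 3) = 551300.
Each occurs with probability p³ ≈ (0.003266)³ ≈ 3.4837187e-08.
By linearity: E[X] = C(150, 3)·p³ ≈ 551300 · 3.4837187e-08 ≈ 0.01921.
Since α = 3/2 > 1, p = c/n^{3/2} = o(1/n) is below the triangle threshold p ~ 1/n. Asymptotically E[X] ~ (c³/6)·n^{3(1−α)} = (6³/6)·n^{-1.5} → 0, so by Markov's inequality G has no triangles w.h.p.

E[X] ≈ 0.01921; in regime p = Θ(1/n^{3/2}) E[X] tends to 0 (below the triangle threshold p ~ 1/n).


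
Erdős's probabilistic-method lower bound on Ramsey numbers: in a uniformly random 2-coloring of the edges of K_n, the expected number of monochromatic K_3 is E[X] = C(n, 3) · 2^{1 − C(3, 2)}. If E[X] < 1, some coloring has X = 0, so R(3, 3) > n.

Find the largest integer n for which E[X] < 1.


We need C(n, 3) · 2^{1 − 3} < 1, i.e. C(n, 3) < 2^{3 − 1} = 4.
Check values of n near the boundary:
  n = 3: C(3, 3) = 1; 1 < 4? YES
  n = 4: C(4, 3) = 4; 4 < 4? NO
  n = 5: C(5, 3) = 10; 10 < 4? NO
The largest n with C(n, 3) < 4 is n = 3 (where E[X] = 1/4 ≈ 0.2500). Hence R(3, 3) > 3, i.e. R(3, 3) ≥ 4.

Largest n = 3; hence R(3, 3) > 3.


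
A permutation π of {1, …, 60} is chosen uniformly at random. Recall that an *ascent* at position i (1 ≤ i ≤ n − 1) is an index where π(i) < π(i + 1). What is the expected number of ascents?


Write X = Σ X_I over i = 1, …, 59, with X_I the indicator of one ascent.
There are 59 indicators.
For each fixed i, the pair (π(i), π(i+1)) is a uniformly random ordered pair of distinct values from {1, …, 60}; by symmetry P[π(i) < π(i+1)] = 1/2.
By linearity: E[X] = 59 · (1/2) = (60 − 1) · (1/2) = 59/2 ≈ 29.500000.

E[X] = 59/2 = 29.500000.


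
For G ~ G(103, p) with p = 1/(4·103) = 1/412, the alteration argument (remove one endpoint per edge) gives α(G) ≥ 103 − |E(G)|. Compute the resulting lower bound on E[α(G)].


E[|E(G)|] = C(103, 2)·p = 5253 · (1/412) = 51/4.
E[α(G)] ≥ n − E[|E(G)|] = 103 − 51/4 = 361/4.
Numerically: ≈ 90.25000.
(This is only a lower bound; the true E[α(G)] may be larger.)

E[α(G)] ≥ 361/4 ≈ 90.25000.


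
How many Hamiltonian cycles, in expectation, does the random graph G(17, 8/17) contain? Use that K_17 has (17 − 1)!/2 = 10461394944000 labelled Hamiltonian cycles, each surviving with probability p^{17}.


K_17 has (17 − 1)!/2 = 10461394944000 labelled Hamiltonian cycles.
For each such Hamiltonian cycle H, let X_H = 1 if all 17 edges of H are present in G. Then P[X_H = 1] = p^{17} = (8/17)^{17} = 2251799813685248/827240261886336764177.
Summing the indicators: E[X] = Σ_H E[X_H] = 10461394944000 · p^{17} = 10461394944000 · 2251799813685248/827240261886336764177 = 23556967185786995434586112000/827240261886336764177.
Numerically: E[X] ≈ 2.8477e+07.

E[X] = 10461394944000 · (8/17)^{17} = 23556967185786995434586112000/827240261886336764177 ≈ 2.8477e+07.


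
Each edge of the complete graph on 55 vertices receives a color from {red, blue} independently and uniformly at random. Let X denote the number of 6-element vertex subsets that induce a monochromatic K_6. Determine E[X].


Let X = Σ_S X_S over the C(55, 6) = 28989675 subsets S of size 6, where X_S = 1 if the K_6 on S is monochromatic.
For a fixed S, the K_6 on S has C(6, 2) = 15 edges. P[all 15 edges red] = (1/2)^15, and likewise for blue, so P[monochromatic] = 2·(1/2)^15 = 2^{1 − 15} = 1/16384.
Summing: E[X] = C(55, 6) · 2^{1 − 15} = 28989675 · 1/16384 = 28989675/16384.
Numerically: E[X] ≈ 1769.38934.

E[X] = C(55,6)·2^(1−C(6,2)) = 28989675/16384 ≈ 1769.38934.


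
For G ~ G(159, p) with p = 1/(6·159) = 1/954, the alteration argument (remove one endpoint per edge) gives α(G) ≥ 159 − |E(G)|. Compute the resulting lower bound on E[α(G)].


E[|E(G)|] = C(159, 2)·p = 12561 · (1/954) = 79/6.
E[α(G)] ≥ n − E[|E(G)|] = 159 − 79/6 = 875/6.
Numerically: ≈ 145.83333.
(This is only a lower bound; the true E[α(G)] may be larger.)

E[α(G)] ≥ 875/6 ≈ 145.83333.


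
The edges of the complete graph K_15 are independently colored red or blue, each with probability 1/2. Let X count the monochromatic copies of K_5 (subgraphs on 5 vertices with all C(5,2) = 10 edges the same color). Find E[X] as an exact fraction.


Let X = Σ_S X_S over the C(15, 5) = 3003 subsets S of size 5, where X_S = 1 if the K_5 on S is monochromatic.
For a fixed S, the K_5 on S has C(5, 2) = 10 edges. P[all 10 edges red] = (1/2)^10, and likewise for blue, so P[monochromatic] = 2·(1/2)^10 = 2^{1 − 10} = 1/512.
By linearity of expectation: E[X] = C(15, 5) · 2^{1 − 10} = 3003 · 1/512 = 3003/512.
Numerically: E[X] ≈ 5.865.

E[X] = C(15,5)·2^(1−C(5,2)) = 3003/512 ≈ 5.865.


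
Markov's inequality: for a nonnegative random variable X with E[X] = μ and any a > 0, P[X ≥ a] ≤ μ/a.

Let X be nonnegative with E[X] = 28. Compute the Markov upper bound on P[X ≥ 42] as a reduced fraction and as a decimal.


μ = E[X] = 28, a = 42.
Markov: P[X ≥ 42] ≤ μ/a = (28)/42 = 2/3.
Numerically: ≈ 0.6667.
(Since a = 42 > μ = 28.0000, the bound 2/3 is < 1 and informative.)

P[X ≥ 42] ≤ 2/3 ≈ 0.6667.


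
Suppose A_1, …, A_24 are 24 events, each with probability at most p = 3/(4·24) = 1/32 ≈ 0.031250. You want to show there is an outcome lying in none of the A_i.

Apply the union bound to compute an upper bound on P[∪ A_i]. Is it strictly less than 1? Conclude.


Union bound: P[∪_{i=1}^{24} A_i] ≤ Σ_i P[A_i] ≤ 24·p = 24·(1/32) = 3/4.
Numerically: 3/4 ≈ 0.750000.
Is 3/4 < 1? YES.
Since P[∪ A_i] ≤ 3/4 < 1, the complement has P[∩ A_i^c] ≥ 1 − 3/4 = 1/4 > 0, so some outcome avoids every A_i.

24·p = 3/4 ≈ 0.750000; existence CERTIFIED by the union bound.


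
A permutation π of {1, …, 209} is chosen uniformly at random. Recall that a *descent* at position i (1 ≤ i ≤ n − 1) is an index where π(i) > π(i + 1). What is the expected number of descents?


Write X = Σ X_I over i = 1, …, 208, with X_I the indicator of one descent.
There are 208 indicators.
For each fixed i, the pair (π(i), π(i+1)) is a uniformly random ordered pair of distinct values from {1, …, 209}; by symmetry P[π(i) > π(i+1)] = 1/2.
By linearity: E[X] = 208 · (1/2) = (209 − 1) · (1/2) = 104 ≈ 104.000.

E[X] = 104 = 104.000.


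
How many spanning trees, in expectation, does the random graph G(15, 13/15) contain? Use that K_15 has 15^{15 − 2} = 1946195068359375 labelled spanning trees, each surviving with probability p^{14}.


K_15 has 15^{15 − 2} = 1946195068359375 labelled spanning trees.
For each such spanning tree H, let X_H = 1 if all 14 edges of H are present in G. Then P[X_H = 1] = p^{14} = (13/15)^{14} = 3937376385699289/29192926025390625.
Summing the indicators: E[X] = Σ_H E[X_H] = 1946195068359375 · p^{14} = 1946195068359375 · 3937376385699289/29192926025390625 = 3937376385699289/15.
Numerically: E[X] ≈ 2.62492e+14.

E[X] = 1946195068359375 · (13/15)^{14} = 3937376385699289/15 ≈ 2.62492e+14.


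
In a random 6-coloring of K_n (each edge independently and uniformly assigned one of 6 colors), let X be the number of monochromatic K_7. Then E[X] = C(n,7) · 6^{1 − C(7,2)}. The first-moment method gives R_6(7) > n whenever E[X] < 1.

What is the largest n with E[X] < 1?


We need C(n, 7) · 6^{1 − 21} < 1, i.e. C(n, 7) < 6^{21 − 1} = 3656158440062976.
Check values of n near the boundary:
  n = 567: C(567, 7) = 3601671315933933; 3601671315933933 < 3656158440062976? YES
  n = 568: C(568, 7) = 3646611956239704; 3646611956239704 < 3656158440062976? YES
  n = 569: C(569, 7) = 3692032389858348; 3692032389858348 < 3656158440062976? NO
  n = 570: C(570, 7) = 3737936877831720; 3737936877831720 < 3656158440062976? NO
The largest n with C(n, 7) < 3656158440062976 is n = 568 (where E[X] = 16882462760369/16926659444736 ≈ 0.9974). Hence R_6(7) > 568, i.e. R_6(7) ≥ 569.

Largest n = 568; hence R_6(7) > 568.


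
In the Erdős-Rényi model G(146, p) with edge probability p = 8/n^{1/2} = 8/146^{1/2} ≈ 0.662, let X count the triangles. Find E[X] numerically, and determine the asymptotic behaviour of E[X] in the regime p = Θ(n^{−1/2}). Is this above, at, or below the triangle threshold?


Number of potential triangles: C(146, 3) = 508080.
Each occurs with probability p³ ≈ (0.662)³ ≈ 2.90229e-01.
By linearity: E[X] = C(146, 3)·p³ ≈ 508080 · 2.90229e-01 ≈ 147459.507.
Since α = 1/2 < 1, p = c/n^{1/2} ≫ 1/n is above the triangle threshold p ~ 1/n. Asymptotically E[X] ~ (c³/6)·n^{3(1−α)} = (8³/6)·n^{1.5} → ∞; triangles are abundant w.h.p.

E[X] ≈ 147459.507; in regime p = Θ(1/n^{1/2}) E[X] diverges (above the triangle threshold p ~ 1/n).


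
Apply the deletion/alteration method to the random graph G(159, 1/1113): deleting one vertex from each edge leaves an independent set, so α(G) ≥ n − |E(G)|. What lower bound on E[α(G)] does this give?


E[|E(G)|] = C(159, 2)·p = 12561 · (1/1113) = 79/7.
E[α(G)] ≥ n − E[|E(G)|] = 159 − 79/7 = 1034/7.
Numerically: ≈ 147.714286.
(This is only a lower bound; the true E[α(G)] may be larger.)

E[α(G)] ≥ 1034/7 ≈ 147.714286.


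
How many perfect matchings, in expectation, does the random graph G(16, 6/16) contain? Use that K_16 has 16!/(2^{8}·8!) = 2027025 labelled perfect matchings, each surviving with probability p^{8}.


K_16 has 16!/(2^{8}·8!) = 2027025 labelled perfect matchings.
For each such perfect matching H, let X_H = 1 if all 8 edges of H are present in G. Then P[X_H = 1] = p^{8} = (3/8)^{8} = 6561/16777216.
Summing the indicators: E[X] = Σ_H E[X_H] = 2027025 · p^{8} = 2027025 · 6561/16777216 = 13299311025/16777216.
Numerically: E[X] ≈ 792.7.

E[X] = 2027025 · (3/8)^{8} = 13299311025/16777216 ≈ 792.7.


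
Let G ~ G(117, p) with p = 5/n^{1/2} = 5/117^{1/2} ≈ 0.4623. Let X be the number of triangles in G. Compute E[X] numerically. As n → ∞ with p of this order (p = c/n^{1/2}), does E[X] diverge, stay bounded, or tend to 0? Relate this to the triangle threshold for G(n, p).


Number of potential triangles: C(117, 3) = 260130.
Each occurs with probability p³ ≈ (0.4623)³ ≈ 9.877140e-02.
By linearity: E[X] = C(117, 3)·p³ ≈ 260130 · 9.877140e-02 ≈ 25693.4049.
Since α = 1/2 < 1, p = c/n^{1/2} ≫ 1/n is above the triangle threshold p ~ 1/n. Asymptotically E[X] ~ (c³/6)·n^{3(1−α)} = (5³/6)·n^{1.5} → ∞; triangles are abundant w.h.p.

E[X] ≈ 25693.4049; in regime p = Θ(1/n^{1/2}) E[X] diverges (above the triangle threshold p ~ 1/n).


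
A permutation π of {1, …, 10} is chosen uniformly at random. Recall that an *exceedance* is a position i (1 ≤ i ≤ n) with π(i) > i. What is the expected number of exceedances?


Write X = Σ_{i=1}^{10} X_i, where X_i = 1_{π(i) > i}.
For each fixed i, π(i) is uniform over {1, …, 10} (marginal of a uniform permutation), so P[π(i) > i] = (n − i)/n. Summing: Σ_{i=1}^{10} (n − i)/n = (0 + 1 + … + 9)/10 = 10(10 − 1)/(2·10) = (10 − 1)/2.
Hence E[X] = Σ_{i=1}^{10} (10 − i)/10 = 9/2 ≈ 4.5000.

E[X] = 9/2 = 4.5000.


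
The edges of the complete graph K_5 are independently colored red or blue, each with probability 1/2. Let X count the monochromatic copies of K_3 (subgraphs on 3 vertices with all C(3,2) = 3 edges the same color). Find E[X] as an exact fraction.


Let X = Σ_S X_S over the C(5, 3) = 10 subsets S of size 3, where X_S = 1 if the K_3 on S is monochromatic.
For a fixed S, the K_3 on S has C(3, 2) = 3 edges. P[all 3 edges red] = (1/2)^3, and likewise for blue, so P[monochromatic] = 2·(1/2)^3 = 2^{1 − 3} = 1/4.
By linearity: E[X] = C(5, 3) · 2^{1 − 3} = 10 · 1/4 = 5/2.
Numerically: E[X] ≈ 2.500000.

E[X] = C(5,3)·2^(1−C(3,2)) = 5/2 ≈ 2.500000.


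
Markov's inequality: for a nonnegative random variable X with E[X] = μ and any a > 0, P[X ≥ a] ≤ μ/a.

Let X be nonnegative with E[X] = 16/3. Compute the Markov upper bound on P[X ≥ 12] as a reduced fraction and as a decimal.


μ = E[X] = 16/3, a = 12.
Markov: P[X ≥ 12] ≤ μ/a = (16/3)/12 = 4/9.
Numerically: ≈ 0.4444.
(Since a = 12 > μ = 5.3333, the bound 4/9 is < 1 and informative.)

P[X ≥ 12] ≤ 4/9 ≈ 0.4444.


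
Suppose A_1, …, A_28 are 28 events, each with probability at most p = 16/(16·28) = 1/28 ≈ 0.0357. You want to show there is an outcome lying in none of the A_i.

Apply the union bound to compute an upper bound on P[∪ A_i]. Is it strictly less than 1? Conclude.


Union bound: P[∪_{i=1}^{28} A_i] ≤ Σ_i P[A_i] ≤ 28·p = 28·(1/28) = 1.
Numerically: 1 ≈ 1.0000.
Is 1 < 1? NO.
Since the bound 1 is ≥ 1, the union bound is uninformative here; it does NOT by itself certify existence.

28·p = 1 ≈ 1.0000; existence NOT certified by the union bound.


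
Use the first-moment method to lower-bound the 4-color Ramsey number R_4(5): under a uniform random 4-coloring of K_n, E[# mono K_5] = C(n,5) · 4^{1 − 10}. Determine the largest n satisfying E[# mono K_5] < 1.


We need C(n, 5) · 4^{1 − 10} < 1, i.e. C(n, 5) < 4^{10 − 1} = 262144.
Check values of n near the boundary:
  n = 29: C(29, 5) = 118755; 118755 < 262144? YES
  n = 30: C(30, 5) = 142506; 142506 < 262144? YES
  n = 31: C(31, 5) = 169911; 169911 < 262144? YES
  n = 32: C(32, 5) = 201376; 201376 < 262144? YES
  n = 33: C(33, 5) = 237336; 237336 < 262144? YES
  n = 34: C(34, 5) = 278256; 278256 < 262144? NO
  n = 35: C(35, 5) = 324632; 324632 < 262144? NO
  n = 36: C(36, 5) = 376992; 376992 < 262144? NO
The largest n with C(n, 5) < 262144 is n = 33 (where E[X] = 29667/32768 ≈ 0.905). Hence R_4(5) > 33, i.e. R_4(5) ≥ 34.

Largest n = 33; hence R_4(5) > 33.


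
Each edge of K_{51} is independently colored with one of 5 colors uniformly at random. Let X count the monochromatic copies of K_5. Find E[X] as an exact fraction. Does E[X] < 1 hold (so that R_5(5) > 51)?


E[X] = C(51, 5) · 5^{1 − 10} = 2349060 · 5^{−9} = 2349060/1953125.
As a reduced fraction: E[X] = 469812/390625 ≈ 1.2027187.
Is E[X] < 1? NO.
Since E[X] ≥ 1, the first-moment bound is inconclusive at n = 51; it does NOT by itself certify R_5(5) > 51.

E[X] = 469812/390625 ≈ 1.2027187; E[X] ≥ 1; first-moment method inconclusive here.


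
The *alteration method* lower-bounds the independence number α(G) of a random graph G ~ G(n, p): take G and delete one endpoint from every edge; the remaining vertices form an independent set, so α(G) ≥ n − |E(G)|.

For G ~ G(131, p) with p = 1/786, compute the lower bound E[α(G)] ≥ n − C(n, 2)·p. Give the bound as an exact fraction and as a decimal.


E[|E(G)|] = C(131, 2)·p = 8515 · (1/786) = 65/6.
E[α(G)] ≥ n − E[|E(G)|] = 131 − 65/6 = 721/6.
Numerically: ≈ 120.167.
(This is only a lower bound; the true E[α(G)] may be larger.)

E[α(G)] ≥ 721/6 ≈ 120.167.


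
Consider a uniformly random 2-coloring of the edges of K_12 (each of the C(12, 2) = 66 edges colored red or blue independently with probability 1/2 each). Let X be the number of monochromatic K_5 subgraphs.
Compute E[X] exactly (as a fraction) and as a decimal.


Let X = Σ_S X_S over the C(12, 5) = 792 subsets S of size 5, where X_S = 1 if the K_5 on S is monochromatic.
For a fixed S, the K_5 on S has C(5, 2) = 10 edges. P[all 10 edges red] = (1/2)^10, and likewise for blue, so P[monochromatic] = 2·(1/2)^10 = 2^{1 − 10} = 1/512.
By linearity of expectation: E[X] = C(12, 5) · 2^{1 − 10} = 792 · 1/512 = 99/64.
Numerically: E[X] ≈ 1.5469.

E[X] = C(12,5)·2^(1−C(5,2)) = 99/64 ≈ 1.5469.


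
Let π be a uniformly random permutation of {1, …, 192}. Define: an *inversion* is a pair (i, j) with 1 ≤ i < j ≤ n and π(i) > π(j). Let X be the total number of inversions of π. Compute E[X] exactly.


Write X = Σ X_I over the C(192, 2) = 18336 pairs i < j, with X_I the indicator of one inversion.
There are 18336 indicators.
For each fixed pair i < j, the values π(i) and π(j) are two distinct elements of {1, …, 192} in uniformly random order; by symmetry P[π(i) > π(j)] = 1/2.
By linearity: E[X] = 18336 · (1/2) = C(192, 2) · (1/2) = 18336/2 = 9168 ≈ 9168.000.

E[X] = 9168 = 9168.000.


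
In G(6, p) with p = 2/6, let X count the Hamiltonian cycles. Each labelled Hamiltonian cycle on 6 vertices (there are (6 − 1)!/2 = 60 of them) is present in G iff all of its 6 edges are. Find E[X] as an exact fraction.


K_6 has (6 − 1)!/2 = 60 labelled Hamiltonian cycles.
For each such Hamiltonian cycle H, let X_H = 1 if all 6 edges of H are present in G. Then P[X_H = 1] = p^{6} = (1/3)^{6} = 1/729.
Summing the indicators: E[X] = Σ_H E[X_H] = 60 · p^{6} = 60 · 1/729 = 20/243.
Numerically: E[X] ≈ 0.0823.

E[X] = 60 · (1/3)^{6} = 20/243 ≈ 0.0823.


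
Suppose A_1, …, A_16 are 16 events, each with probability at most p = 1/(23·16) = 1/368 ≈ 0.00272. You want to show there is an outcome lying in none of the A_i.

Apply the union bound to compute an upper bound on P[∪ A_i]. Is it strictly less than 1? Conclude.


Union bound: P[∪_{i=1}^{16} A_i] ≤ Σ_i P[A_i] ≤ 16·p = 16·(1/368) = 1/23.
Numerically: 1/23 ≈ 0.04348.
Is 1/23 < 1? YES.
Since P[∪ A_i] ≤ 1/23 < 1, the complement has P[∩ A_i^c] ≥ 1 − 1/23 = 22/23 > 0, so some outcome avoids every A_i.

16·p = 1/23 ≈ 0.04348; existence CERTIFIED by the union bound.


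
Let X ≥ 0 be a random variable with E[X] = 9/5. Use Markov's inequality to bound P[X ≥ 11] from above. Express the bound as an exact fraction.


μ = E[X] = 9/5, a = 11.
Markov: P[X ≥ 11] ≤ μ/a = (9/5)/11 = 9/55.
Numerically: ≈ 0.16364.
(Since a = 11 > μ = 1.80000, the bound 9/55 is < 1 and informative.)

P[X ≥ 11] ≤ 9/55 ≈ 0.16364.


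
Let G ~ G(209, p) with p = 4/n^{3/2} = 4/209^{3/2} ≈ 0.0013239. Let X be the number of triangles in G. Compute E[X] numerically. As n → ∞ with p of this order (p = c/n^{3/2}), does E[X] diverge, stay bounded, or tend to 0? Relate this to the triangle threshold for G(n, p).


Number of potential triangles: C(209, 3) = 1499784.
Each occurs with probability p³ ≈ (0.0013239)³ ≈ 2.3201800e-09.
By linearity: E[X] = C(209, 3)·p³ ≈ 1499784 · 2.3201800e-09 ≈ 0.00348.
Since α = 3/2 > 1, p = c/n^{3/2} = o(1/n) is below the triangle threshold p ~ 1/n. Asymptotically E[X] ~ (c³/6)·n^{3(1−α)} = (4³/6)·n^{-1.5} → 0, so by Markov's inequality G has no triangles w.h.p.

E[X] ≈ 0.00348; in regime p = Θ(1/n^{3/2}) E[X] tends to 0 (below the triangle threshold p ~ 1/n).


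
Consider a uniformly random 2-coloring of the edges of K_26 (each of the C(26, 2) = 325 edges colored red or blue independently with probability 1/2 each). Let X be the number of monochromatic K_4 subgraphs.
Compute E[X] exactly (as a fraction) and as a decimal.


Let X = Σ_S X_S over the C(26, 4) = 14950 subsets S of size 4, where X_S = 1 if the K_4 on S is monochromatic.
For a fixed S, the K_4 on S has C(4, 2) = 6 edges. P[all 6 edges red] = (1/2)^6, and likewise for blue, so P[monochromatic] = 2·(1/2)^6 = 2^{1 − 6} = 1/32.
Summing: E[X] = C(26, 4) · 2^{1 − 6} = 14950 · 1/32 = 7475/16.
Numerically: E[X] ≈ 467.187500.

E[X] = C(26,4)·2^(1−C(4,2)) = 7475/16 ≈ 467.187500.


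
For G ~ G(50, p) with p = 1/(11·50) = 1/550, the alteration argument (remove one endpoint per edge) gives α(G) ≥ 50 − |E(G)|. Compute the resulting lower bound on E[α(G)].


E[|E(G)|] = C(50, 2)·p = 1225 · (1/550) = 49/22.
E[α(G)] ≥ n − E[|E(G)|] = 50 − 49/22 = 1051/22.
Numerically: ≈ 47.773.
(This is only a lower bound; the true E[α(G)] may be larger.)

E[α(G)] ≥ 1051/22 ≈ 47.773.


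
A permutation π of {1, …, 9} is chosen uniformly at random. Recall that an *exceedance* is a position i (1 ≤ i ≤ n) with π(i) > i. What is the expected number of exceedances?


Write X = Σ_{i=1}^{9} X_i, where X_i = 1_{π(i) > i}.
For each fixed i, π(i) is uniform over {1, …, 9} (marginal of a uniform permutation), so P[π(i) > i] = (n − i)/n. Summing: Σ_{i=1}^{9} (n − i)/n = (0 + 1 + … + 8)/9 = 9(9 − 1)/(2·9) = (9 − 1)/2.
Hence E[X] = Σ_{i=1}^{9} (9 − i)/9 = 4 ≈ 4.000000.

E[X] = 4 = 4.000000.


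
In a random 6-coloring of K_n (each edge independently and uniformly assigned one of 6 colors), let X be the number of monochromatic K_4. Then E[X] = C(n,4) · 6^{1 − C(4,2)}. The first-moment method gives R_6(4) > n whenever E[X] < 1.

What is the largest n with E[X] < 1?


We need C(n, 4) · 6^{1 − 6} < 1, i.e. C(n, 4) < 6^{6 − 1} = 7776.
Check values of n near the boundary:
  n = 19: C(19, 4) = 3876; 3876 < 7776? YES
  n = 20: C(20, 4) = 4845; 4845 < 7776? YES
  n = 21: C(21, 4) = 5985; 5985 < 7776? YES
  n = 22: C(22, 4) = 7315; 7315 < 7776? YES
  n = 23: C(23, 4) = 8855; 8855 < 7776? NO
  n = 24: C(24, 4) = 10626; 10626 < 7776? NO
The largest n with C(n, 4) < 7776 is n = 22 (where E[X] = 7315/7776 ≈ 0.9407150). Hence R_6(4) > 22, i.e. R_6(4) ≥ 23.

Largest n = 22; hence R_6(4) > 22.


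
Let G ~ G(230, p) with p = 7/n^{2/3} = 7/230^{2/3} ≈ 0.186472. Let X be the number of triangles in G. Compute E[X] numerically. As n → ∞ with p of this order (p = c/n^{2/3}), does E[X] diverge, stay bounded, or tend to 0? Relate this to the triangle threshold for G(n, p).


Number of potential triangles: C(230, 3) = 2001460.
Each occurs with probability p³ ≈ (0.186472)³ ≈ 6.48393195e-03.
By linearity: E[X] = C(230, 3)·p³ ≈ 2001460 · 6.48393195e-03 ≈ 12977.330435.
Since α = 2/3 < 1, p = c/n^{2/3} ≫ 1/n is above the triangle threshold p ~ 1/n. Asymptotically E[X] ~ (c³/6)·n^{3(1−α)} = (7³/6)·n^{1} → ∞; triangles are abundant w.h.p.

E[X] ≈ 12977.330435; in regime p = Θ(1/n^{2/3}) E[X] diverges (above the triangle threshold p ~ 1/n).


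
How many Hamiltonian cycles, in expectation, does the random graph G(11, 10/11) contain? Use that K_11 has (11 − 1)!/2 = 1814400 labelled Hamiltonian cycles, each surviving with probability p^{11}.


K_11 has (11 − 1)!/2 = 1814400 labelled Hamiltonian cycles.
For each such Hamiltonian cycle H, let X_H = 1 if all 11 edges of H are present in G. Then P[X_H = 1] = p^{11} = (10/11)^{11} = 100000000000/285311670611.
By linearity: E[X] = Σ_H E[X_H] = 1814400 · p^{11} = 1814400 · 100000000000/285311670611 = 181440000000000000/285311670611.
Numerically: E[X] ≈ 6.359e+05.

E[X] = 1814400 · (10/11)^{11} = 181440000000000000/285311670611 ≈ 6.359e+05.


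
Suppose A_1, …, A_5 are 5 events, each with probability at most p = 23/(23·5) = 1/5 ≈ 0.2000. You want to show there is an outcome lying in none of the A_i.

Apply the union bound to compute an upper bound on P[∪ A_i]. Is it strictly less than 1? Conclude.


Union bound: P[∪_{i=1}^{5} A_i] ≤ Σ_i P[A_i] ≤ 5·p = 5·(1/5) = 1.
Numerically: 1 ≈ 1.0000.
Is 1 < 1? NO.
Since the bound 1 is ≥ 1, the union bound is uninformative here; it does NOT by itself certify existence.

5·p = 1 ≈ 1.0000; existence NOT certified by the union bound.


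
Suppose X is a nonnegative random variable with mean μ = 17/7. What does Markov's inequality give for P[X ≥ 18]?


μ = E[X] = 17/7, a = 18.
Markov: P[X ≥ 18] ≤ μ/a = (17/7)/18 = 17/126.
Numerically: ≈ 0.134921.
(Since a = 18 > μ = 2.428571, the bound 17/126 is < 1 and informative.)

P[X ≥ 18] ≤ 17/126 ≈ 0.134921.


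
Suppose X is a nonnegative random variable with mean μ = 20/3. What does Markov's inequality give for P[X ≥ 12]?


μ = E[X] = 20/3, a = 12.
Markov: P[X ≥ 12] ≤ μ/a = (20/3)/12 = 5/9.
Numerically: ≈ 0.5556.
(Since a = 12 > μ = 6.6667, the bound 5/9 is < 1 and informative.)

P[X ≥ 12] ≤ 5/9 ≈ 0.5556.


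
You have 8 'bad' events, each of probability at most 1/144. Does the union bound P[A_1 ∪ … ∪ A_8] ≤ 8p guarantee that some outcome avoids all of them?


Union bound: P[∪_{i=1}^{8} A_i] ≤ Σ_i P[A_i] ≤ 8·p = 8·(1/144) = 1/18.
Numerically: 1/18 ≈ 0.0556.
Is 1/18 < 1? YES.
Since P[∪ A_i] ≤ 1/18 < 1, the complement has P[∩ A_i^c] ≥ 1 − 1/18 = 17/18 > 0, so some outcome avoids every A_i.

8·p = 1/18 ≈ 0.0556; existence CERTIFIED by the union bound.


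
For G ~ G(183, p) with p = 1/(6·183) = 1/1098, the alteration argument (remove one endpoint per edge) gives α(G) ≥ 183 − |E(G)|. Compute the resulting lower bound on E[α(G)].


E[|E(G)|] = C(183, 2)·p = 16653 · (1/1098) = 91/6.
E[α(G)] ≥ n − E[|E(G)|] = 183 − 91/6 = 1007/6.
Numerically: ≈ 167.83333.
(This is only a lower bound; the true E[α(G)] may be larger.)

E[α(G)] ≥ 1007/6 ≈ 167.83333.


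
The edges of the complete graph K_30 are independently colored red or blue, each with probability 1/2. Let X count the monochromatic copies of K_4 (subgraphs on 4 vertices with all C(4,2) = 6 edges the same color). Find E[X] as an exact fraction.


Let X = Σ_S X_S over the C(30, 4) = 27405 subsets S of size 4, where X_S = 1 if the K_4 on S is monochromatic.
For a fixed S, the K_4 on S has C(4, 2) = 6 edges. P[all 6 edges red] = (1/2)^6, and likewise for blue, so P[monochromatic] = 2·(1/2)^6 = 2^{1 − 6} = 1/32.
Summing: E[X] = C(30, 4) · 2^{1 − 6} = 27405 · 1/32 = 27405/32.
Numerically: E[X] ≈ 856.40625.

E[X] = C(30,4)·2^(1−C(4,2)) = 27405/32 ≈ 856.40625.


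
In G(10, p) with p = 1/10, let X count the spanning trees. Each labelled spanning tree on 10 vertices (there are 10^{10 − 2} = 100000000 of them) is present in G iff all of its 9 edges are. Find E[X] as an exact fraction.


K_10 has 10^{10 − 2} = 100000000 labelled spanning trees.
For each such spanning tree H, let X_H = 1 if all 9 edges of H are present in G. Then P[X_H = 1] = p^{9} = (1/10)^{9} = 1/1000000000.
Summing the indicators: E[X] = Σ_H E[X_H] = 100000000 · p^{9} = 100000000 · 1/1000000000 = 1/10.
Numerically: E[X] ≈ 0.1.

E[X] = 100000000 · (1/10)^{9} = 1/10 ≈ 0.1.


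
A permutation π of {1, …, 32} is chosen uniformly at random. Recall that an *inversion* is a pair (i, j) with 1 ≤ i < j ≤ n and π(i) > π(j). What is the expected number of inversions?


Write X = Σ X_I over the C(32, 2) = 496 pairs i < j, with X_I the indicator of one inversion.
There are 496 indicators.
For each fixed pair i < j, the values π(i) and π(j) are two distinct elements of {1, …, 32} in uniformly random order; by symmetry P[π(i) > π(j)] = 1/2.
By linearity: E[X] = 496 · (1/2) = C(32, 2) · (1/2) = 496/2 = 248 ≈ 248.00000.

E[X] = 248 = 248.00000.


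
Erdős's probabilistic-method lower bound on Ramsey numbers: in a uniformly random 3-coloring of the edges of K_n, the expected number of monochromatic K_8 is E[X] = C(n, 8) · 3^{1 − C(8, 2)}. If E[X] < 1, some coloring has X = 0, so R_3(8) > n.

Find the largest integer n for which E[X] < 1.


We need C(n, 8) · 3^{1 − 28} < 1, i.e. C(n, 8) < 3^{28 − 1} = 7625597484987.
Check values of n near the boundary:
  n = 152: C(152, 8) = 5859727868575; 5859727868575 < 7625597484987? YES
  n = 153: C(153, 8) = 6183023199255; 6183023199255 < 7625597484987? YES
  n = 154: C(154, 8) = 6521818990995; 6521818990995 < 7625597484987? YES
  n = 155: C(155, 8) = 6876747915675; 6876747915675 < 7625597484987? YES
  n = 156: C(156, 8) = 7248464019225; 7248464019225 < 7625597484987? YES
  n = 157: C(157, 8) = 7637643295425; 7637643295425 < 7625597484987? NO
  n = 158: C(158, 8) = 8044984271181; 8044984271181 < 7625597484987? NO
  n = 159: C(159, 8) = 8471208603429; 8471208603429 < 7625597484987? NO
The largest n with C(n, 8) < 7625597484987 is n = 156 (where E[X] = 805384891025/847288609443 ≈ 0.951). Hence R_3(8) > 156, i.e. R_3(8) ≥ 157.

Largest n = 156; hence R_3(8) > 156.


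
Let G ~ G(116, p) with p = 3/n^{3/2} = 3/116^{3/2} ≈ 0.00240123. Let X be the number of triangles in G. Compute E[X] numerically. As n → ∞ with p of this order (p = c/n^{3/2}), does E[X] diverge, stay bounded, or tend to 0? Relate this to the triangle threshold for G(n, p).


Number of potential triangles: C(116, 3) = 253460.
Each occurs with probability p³ ≈ (0.00240123)³ ≈ 1.38453141e-08.
By linearity: E[X] = C(116, 3)·p³ ≈ 253460 · 1.38453141e-08 ≈ 0.003509.
Since α = 3/2 > 1, p = c/n^{3/2} = o(1/n) is below the triangle threshold p ~ 1/n. Asymptotically E[X] ~ (c³/6)·n^{3(1−α)} = (3³/6)·n^{-1.5} → 0, so by Markov's inequality G has no triangles w.h.p.

E[X] ≈ 0.003509; in regime p = Θ(1/n^{3/2}) E[X] tends to 0 (below the triangle threshold p ~ 1/n).


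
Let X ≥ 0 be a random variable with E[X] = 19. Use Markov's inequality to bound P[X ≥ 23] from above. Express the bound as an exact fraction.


μ = E[X] = 19, a = 23.
Markov: P[X ≥ 23] ≤ μ/a = (19)/23 = 19/23.
Numerically: ≈ 0.8261.
(Since a = 23 > μ = 19.0000, the bound 19/23 is < 1 and informative.)

P[X ≥ 23] ≤ 19/23 ≈ 0.8261.


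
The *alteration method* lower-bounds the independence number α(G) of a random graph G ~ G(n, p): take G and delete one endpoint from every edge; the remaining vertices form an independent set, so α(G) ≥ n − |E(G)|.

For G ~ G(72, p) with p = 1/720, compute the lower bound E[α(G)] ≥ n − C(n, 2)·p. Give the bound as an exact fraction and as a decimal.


E[|E(G)|] = C(72, 2)·p = 2556 · (1/720) = 71/20.
E[α(G)] ≥ n − E[|E(G)|] = 72 − 71/20 = 1369/20.
Numerically: ≈ 68.4500.
(This is only a lower bound; the true E[α(G)] may be larger.)

E[α(G)] ≥ 1369/20 ≈ 68.4500.


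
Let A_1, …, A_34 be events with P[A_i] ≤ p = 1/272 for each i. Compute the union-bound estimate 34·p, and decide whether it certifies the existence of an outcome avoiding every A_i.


Union bound: P[∪_{i=1}^{34} A_i] ≤ Σ_i P[A_i] ≤ 34·p = 34·(1/272) = 1/8.
Numerically: 1/8 ≈ 0.1250.
Is 1/8 < 1? YES.
Since P[∪ A_i] ≤ 1/8 < 1, the complement has P[∩ A_i^c] ≥ 1 − 1/8 = 7/8 > 0, so some outcome avoids every A_i.

34·p = 1/8 ≈ 0.1250; existence CERTIFIED by the union bound.


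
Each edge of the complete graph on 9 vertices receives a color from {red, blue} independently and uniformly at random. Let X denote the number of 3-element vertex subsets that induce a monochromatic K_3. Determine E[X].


Let X = Σ_S X_S over the C(9, 3) = 84 subsets S of size 3, where X_S = 1 if the K_3 on S is monochromatic.
For a fixed S, the K_3 on S has C(3, 2) = 3 edges. P[all 3 edges red] = (1/2)^3, and likewise for blue, so P[monochromatic] = 2·(1/2)^3 = 2^{1 − 3} = 1/4.
By linearity: E[X] = C(9, 3) · 2^{1 − 3} = 84 · 1/4 = 21.
Numerically: E[X] ≈ 21.000.

E[X] = C(9,3)·2^(1−C(3,2)) = 21 ≈ 21.000.


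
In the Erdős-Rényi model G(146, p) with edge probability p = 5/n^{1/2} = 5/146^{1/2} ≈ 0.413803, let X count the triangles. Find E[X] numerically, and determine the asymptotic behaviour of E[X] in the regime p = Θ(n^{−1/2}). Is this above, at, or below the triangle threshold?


Number of potential triangles: C(146, 3) = 508080.
Each occurs with probability p³ ≈ (0.413803)³ ≈ 7.08566685e-02.
By linearity: E[X] = C(146, 3)·p³ ≈ 508080 · 7.08566685e-02 ≈ 36000.856154.
Since α = 1/2 < 1, p = c/n^{1/2} ≫ 1/n is above the triangle threshold p ~ 1/n. Asymptotically E[X] ~ (c³/6)·n^{3(1−α)} = (5³/6)·n^{1.5} → ∞; triangles are abundant w.h.p.

E[X] ≈ 36000.856154; in regime p = Θ(1/n^{1/2}) E[X] diverges (above the triangle threshold p ~ 1/n).


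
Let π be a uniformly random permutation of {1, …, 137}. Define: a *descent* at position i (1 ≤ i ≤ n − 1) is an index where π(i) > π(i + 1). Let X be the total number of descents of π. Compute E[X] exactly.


Write X = Σ X_I over i = 1, …, 136, with X_I the indicator of one descent.
There are 136 indicators.
For each fixed i, the pair (π(i), π(i+1)) is a uniformly random ordered pair of distinct values from {1, …, 137}; by symmetry P[π(i) > π(i+1)] = 1/2.
By linearity: E[X] = 136 · (1/2) = (137 − 1) · (1/2) = 68 ≈ 68.00000.

E[X] = 68 = 68.00000.


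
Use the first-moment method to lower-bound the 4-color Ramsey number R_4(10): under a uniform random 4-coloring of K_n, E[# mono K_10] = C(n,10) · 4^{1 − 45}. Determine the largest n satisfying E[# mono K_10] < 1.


We need C(n, 10) · 4^{1 − 45} < 1, i.e. C(n, 10) < 4^{45 − 1} = 309485009821345068724781056.
Check values of n near the boundary:
  n = 2022: C(2022, 10) = 307870445231474093395937796; 307870445231474093395937796 < 309485009821345068724781056? YES
  n = 2023: C(2023, 10) = 309399856285778485315440716; 309399856285778485315440716 < 309485009821345068724781056? YES
  n = 2024: C(2024, 10) = 310936101848269937576192656; 310936101848269937576192656 < 309485009821345068724781056? NO
  n = 2025: C(2025, 10) = 312479209053472269772600560; 312479209053472269772600560 < 309485009821345068724781056? NO
  n = 2026: C(2026, 10) = 314029205130126398094885285; 314029205130126398094885285 < 309485009821345068724781056? NO
The largest n with C(n, 10) < 309485009821345068724781056 is n = 2023 (where E[X] = 77349964071444621328860179/77371252455336267181195264 ≈ 0.99972). Hence R_4(10) > 2023, i.e. R_4(10) ≥ 2024.

Largest n = 2023; hence R_4(10) > 2023.


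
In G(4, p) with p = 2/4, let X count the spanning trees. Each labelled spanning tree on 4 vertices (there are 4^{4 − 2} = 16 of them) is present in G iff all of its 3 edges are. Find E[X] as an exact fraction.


K_4 has 4^{4 − 2} = 16 labelled spanning trees.
For each such spanning tree H, let X_H = 1 if all 3 edges of H are present in G. Then P[X_H = 1] = p^{3} = (1/2)^{3} = 1/8.
Summing the indicators: E[X] = Σ_H E[X_H] = 16 · p^{3} = 16 · 1/8 = 2.
Numerically: E[X] ≈ 2.

E[X] = 16 · (1/2)^{3} = 2 ≈ 2.


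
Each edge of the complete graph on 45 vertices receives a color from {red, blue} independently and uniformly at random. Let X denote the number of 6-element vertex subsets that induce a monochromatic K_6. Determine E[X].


Let X = Σ_S X_S over the C(45, 6) = 8145060 subsets S of size 6, where X_S = 1 if the K_6 on S is monochromatic.
For a fixed S, the K_6 on S has C(6, 2) = 15 edges. P[all 15 edges red] = (1/2)^15, and likewise for blue, so P[monochromatic] = 2·(1/2)^15 = 2^{1 − 15} = 1/16384.
Summing: E[X] = C(45, 6) · 2^{1 − 15} = 8145060 · 1/16384 = 2036265/4096.
Numerically: E[X] ≈ 497.13501.

E[X] = C(45,6)·2^(1−C(6,2)) = 2036265/4096 ≈ 497.13501.


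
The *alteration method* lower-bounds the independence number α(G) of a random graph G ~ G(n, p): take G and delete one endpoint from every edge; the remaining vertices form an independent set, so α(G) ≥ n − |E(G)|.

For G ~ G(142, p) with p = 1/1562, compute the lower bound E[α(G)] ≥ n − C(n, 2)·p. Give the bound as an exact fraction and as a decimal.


E[|E(G)|] = C(142, 2)·p = 10011 · (1/1562) = 141/22.
E[α(G)] ≥ n − E[|E(G)|] = 142 − 141/22 = 2983/22.
Numerically: ≈ 135.5909.
(This is only a lower bound; the true E[α(G)] may be larger.)

E[α(G)] ≥ 2983/22 ≈ 135.5909.


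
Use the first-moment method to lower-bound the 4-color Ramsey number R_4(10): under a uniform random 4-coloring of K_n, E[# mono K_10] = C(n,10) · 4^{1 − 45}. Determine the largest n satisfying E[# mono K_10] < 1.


We need C(n, 10) · 4^{1 − 45} < 1, i.e. C(n, 10) < 4^{45 − 1} = 309485009821345068724781056.
Check values of n near the boundary:
  n = 2020: C(2020, 10) = 304832018578739931133653656; 304832018578739931133653656 < 309485009821345068724781056? YES
  n = 2021: C(2021, 10) = 306347841644770462864800616; 306347841644770462864800616 < 309485009821345068724781056? YES
  n = 2022: C(2022, 10) = 307870445231474093395937796; 307870445231474093395937796 < 309485009821345068724781056? YES
  n = 2023: C(2023, 10) = 309399856285778485315440716; 309399856285778485315440716 < 309485009821345068724781056? YES
  n = 2024: C(2024, 10) = 310936101848269937576192656; 310936101848269937576192656 < 309485009821345068724781056? NO
  n = 2025: C(2025, 10) = 312479209053472269772600560; 312479209053472269772600560 < 309485009821345068724781056? NO
  n = 2026: C(2026, 10) = 314029205130126398094885285; 314029205130126398094885285 < 309485009821345068724781056? NO
The largest n with C(n, 10) < 309485009821345068724781056 is n = 2023 (where E[X] = 77349964071444621328860179/77371252455336267181195264 ≈ 1.000). Hence R_4(10) > 2023, i.e. R_4(10) ≥ 2024.

Largest n = 2023; hence R_4(10) > 2023.


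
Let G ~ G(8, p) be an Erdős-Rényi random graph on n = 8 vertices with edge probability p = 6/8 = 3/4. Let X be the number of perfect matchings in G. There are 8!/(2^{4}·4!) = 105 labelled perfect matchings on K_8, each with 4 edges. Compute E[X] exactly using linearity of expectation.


K_8 has 8!/(2^{4}·4!) = 105 labelled perfect matchings.
For each such perfect matching H, let X_H = 1 if all 4 edges of H are present in G. Then P[X_H = 1] = p^{4} = (3/4)^{4} = 81/256.
By linearity of expectation: E[X] = Σ_H E[X_H] = 105 · p^{4} = 105 · 81/256 = 8505/256.
Numerically: E[X] ≈ 33.2.

E[X] = 105 · (3/4)^{4} = 8505/256 ≈ 33.2.


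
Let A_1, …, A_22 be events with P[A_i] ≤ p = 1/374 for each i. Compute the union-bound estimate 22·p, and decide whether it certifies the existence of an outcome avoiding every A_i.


Union bound: P[∪_{i=1}^{22} A_i] ≤ Σ_i P[A_i] ≤ 22·p = 22·(1/374) = 1/17.
Numerically: 1/17 ≈ 0.0588.
Is 1/17 < 1? YES.
Since P[∪ A_i] ≤ 1/17 < 1, the complement has P[∩ A_i^c] ≥ 1 − 1/17 = 16/17 > 0, so some outcome avoids every A_i.

22·p = 1/17 ≈ 0.0588; existence CERTIFIED by the union bound.
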